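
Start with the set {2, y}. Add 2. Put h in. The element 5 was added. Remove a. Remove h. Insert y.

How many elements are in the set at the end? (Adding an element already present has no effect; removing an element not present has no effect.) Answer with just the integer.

Answer: 3

Derivation:
Tracking the set through each operation:
Start: {2, y}
Event 1 (add 2): already present, no change. Set: {2, y}
Event 2 (add h): added. Set: {2, h, y}
Event 3 (add 5): added. Set: {2, 5, h, y}
Event 4 (remove a): not present, no change. Set: {2, 5, h, y}
Event 5 (remove h): removed. Set: {2, 5, y}
Event 6 (add y): already present, no change. Set: {2, 5, y}

Final set: {2, 5, y} (size 3)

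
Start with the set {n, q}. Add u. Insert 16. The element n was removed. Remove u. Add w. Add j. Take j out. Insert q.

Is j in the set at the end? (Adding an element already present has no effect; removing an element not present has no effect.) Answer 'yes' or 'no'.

Tracking the set through each operation:
Start: {n, q}
Event 1 (add u): added. Set: {n, q, u}
Event 2 (add 16): added. Set: {16, n, q, u}
Event 3 (remove n): removed. Set: {16, q, u}
Event 4 (remove u): removed. Set: {16, q}
Event 5 (add w): added. Set: {16, q, w}
Event 6 (add j): added. Set: {16, j, q, w}
Event 7 (remove j): removed. Set: {16, q, w}
Event 8 (add q): already present, no change. Set: {16, q, w}

Final set: {16, q, w} (size 3)
j is NOT in the final set.

Answer: no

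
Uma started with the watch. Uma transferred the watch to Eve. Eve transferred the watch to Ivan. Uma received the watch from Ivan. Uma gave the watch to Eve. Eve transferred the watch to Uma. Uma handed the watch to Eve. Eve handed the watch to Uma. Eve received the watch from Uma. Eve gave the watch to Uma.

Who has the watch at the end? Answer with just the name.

Answer: Uma

Derivation:
Tracking the watch through each event:
Start: Uma has the watch.
After event 1: Eve has the watch.
After event 2: Ivan has the watch.
After event 3: Uma has the watch.
After event 4: Eve has the watch.
After event 5: Uma has the watch.
After event 6: Eve has the watch.
After event 7: Uma has the watch.
After event 8: Eve has the watch.
After event 9: Uma has the watch.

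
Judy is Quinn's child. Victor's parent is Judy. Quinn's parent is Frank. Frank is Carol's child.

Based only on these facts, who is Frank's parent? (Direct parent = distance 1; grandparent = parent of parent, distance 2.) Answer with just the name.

Reconstructing the parent chain from the given facts:
  Carol -> Frank -> Quinn -> Judy -> Victor
(each arrow means 'parent of the next')
Positions in the chain (0 = top):
  position of Carol: 0
  position of Frank: 1
  position of Quinn: 2
  position of Judy: 3
  position of Victor: 4

Frank is at position 1; the parent is 1 step up the chain, i.e. position 0: Carol.

Answer: Carol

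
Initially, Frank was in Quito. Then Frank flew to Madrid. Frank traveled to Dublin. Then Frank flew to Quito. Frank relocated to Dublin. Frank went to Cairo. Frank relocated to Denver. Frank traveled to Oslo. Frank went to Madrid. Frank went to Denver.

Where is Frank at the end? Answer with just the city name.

Answer: Denver

Derivation:
Tracking Frank's location:
Start: Frank is in Quito.
After move 1: Quito -> Madrid. Frank is in Madrid.
After move 2: Madrid -> Dublin. Frank is in Dublin.
After move 3: Dublin -> Quito. Frank is in Quito.
After move 4: Quito -> Dublin. Frank is in Dublin.
After move 5: Dublin -> Cairo. Frank is in Cairo.
After move 6: Cairo -> Denver. Frank is in Denver.
After move 7: Denver -> Oslo. Frank is in Oslo.
After move 8: Oslo -> Madrid. Frank is in Madrid.
After move 9: Madrid -> Denver. Frank is in Denver.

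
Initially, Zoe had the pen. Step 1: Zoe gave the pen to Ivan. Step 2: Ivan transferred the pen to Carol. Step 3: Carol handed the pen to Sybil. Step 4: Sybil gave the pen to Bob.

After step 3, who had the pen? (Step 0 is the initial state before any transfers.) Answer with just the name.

Tracking the pen holder through step 3:
After step 0 (start): Zoe
After step 1: Ivan
After step 2: Carol
After step 3: Sybil

At step 3, the holder is Sybil.

Answer: Sybil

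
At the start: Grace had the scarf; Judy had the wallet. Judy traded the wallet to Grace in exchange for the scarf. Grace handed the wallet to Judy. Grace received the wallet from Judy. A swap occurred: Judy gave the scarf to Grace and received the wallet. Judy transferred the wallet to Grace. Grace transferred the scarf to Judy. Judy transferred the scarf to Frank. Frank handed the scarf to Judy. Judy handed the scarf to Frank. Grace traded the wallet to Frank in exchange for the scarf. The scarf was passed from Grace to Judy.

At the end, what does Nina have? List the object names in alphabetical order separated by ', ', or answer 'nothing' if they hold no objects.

Answer: nothing

Derivation:
Tracking all object holders:
Start: scarf:Grace, wallet:Judy
Event 1 (swap wallet<->scarf: now wallet:Grace, scarf:Judy). State: scarf:Judy, wallet:Grace
Event 2 (give wallet: Grace -> Judy). State: scarf:Judy, wallet:Judy
Event 3 (give wallet: Judy -> Grace). State: scarf:Judy, wallet:Grace
Event 4 (swap scarf<->wallet: now scarf:Grace, wallet:Judy). State: scarf:Grace, wallet:Judy
Event 5 (give wallet: Judy -> Grace). State: scarf:Grace, wallet:Grace
Event 6 (give scarf: Grace -> Judy). State: scarf:Judy, wallet:Grace
Event 7 (give scarf: Judy -> Frank). State: scarf:Frank, wallet:Grace
Event 8 (give scarf: Frank -> Judy). State: scarf:Judy, wallet:Grace
Event 9 (give scarf: Judy -> Frank). State: scarf:Frank, wallet:Grace
Event 10 (swap wallet<->scarf: now wallet:Frank, scarf:Grace). State: scarf:Grace, wallet:Frank
Event 11 (give scarf: Grace -> Judy). State: scarf:Judy, wallet:Frank

Final state: scarf:Judy, wallet:Frank
Nina holds: (nothing).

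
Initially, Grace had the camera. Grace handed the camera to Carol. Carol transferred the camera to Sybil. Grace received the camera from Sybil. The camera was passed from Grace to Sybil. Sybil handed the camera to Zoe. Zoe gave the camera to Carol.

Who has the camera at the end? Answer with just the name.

Tracking the camera through each event:
Start: Grace has the camera.
After event 1: Carol has the camera.
After event 2: Sybil has the camera.
After event 3: Grace has the camera.
After event 4: Sybil has the camera.
After event 5: Zoe has the camera.
After event 6: Carol has the camera.

Answer: Carol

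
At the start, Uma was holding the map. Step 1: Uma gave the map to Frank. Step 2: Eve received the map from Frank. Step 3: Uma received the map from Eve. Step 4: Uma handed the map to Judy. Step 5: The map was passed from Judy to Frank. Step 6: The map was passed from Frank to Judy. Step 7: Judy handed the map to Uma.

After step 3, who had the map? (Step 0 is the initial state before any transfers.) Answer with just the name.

Tracking the map holder through step 3:
After step 0 (start): Uma
After step 1: Frank
After step 2: Eve
After step 3: Uma

At step 3, the holder is Uma.

Answer: Uma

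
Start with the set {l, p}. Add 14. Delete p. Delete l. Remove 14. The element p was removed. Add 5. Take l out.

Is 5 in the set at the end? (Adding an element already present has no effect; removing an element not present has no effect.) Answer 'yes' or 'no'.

Answer: yes

Derivation:
Tracking the set through each operation:
Start: {l, p}
Event 1 (add 14): added. Set: {14, l, p}
Event 2 (remove p): removed. Set: {14, l}
Event 3 (remove l): removed. Set: {14}
Event 4 (remove 14): removed. Set: {}
Event 5 (remove p): not present, no change. Set: {}
Event 6 (add 5): added. Set: {5}
Event 7 (remove l): not present, no change. Set: {5}

Final set: {5} (size 1)
5 is in the final set.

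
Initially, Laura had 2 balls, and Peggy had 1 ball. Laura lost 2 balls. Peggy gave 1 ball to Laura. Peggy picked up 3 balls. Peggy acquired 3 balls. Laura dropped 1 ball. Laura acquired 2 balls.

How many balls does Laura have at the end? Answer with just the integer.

Tracking counts step by step:
Start: Laura=2, Peggy=1
Event 1 (Laura -2): Laura: 2 -> 0. State: Laura=0, Peggy=1
Event 2 (Peggy -> Laura, 1): Peggy: 1 -> 0, Laura: 0 -> 1. State: Laura=1, Peggy=0
Event 3 (Peggy +3): Peggy: 0 -> 3. State: Laura=1, Peggy=3
Event 4 (Peggy +3): Peggy: 3 -> 6. State: Laura=1, Peggy=6
Event 5 (Laura -1): Laura: 1 -> 0. State: Laura=0, Peggy=6
Event 6 (Laura +2): Laura: 0 -> 2. State: Laura=2, Peggy=6

Laura's final count: 2

Answer: 2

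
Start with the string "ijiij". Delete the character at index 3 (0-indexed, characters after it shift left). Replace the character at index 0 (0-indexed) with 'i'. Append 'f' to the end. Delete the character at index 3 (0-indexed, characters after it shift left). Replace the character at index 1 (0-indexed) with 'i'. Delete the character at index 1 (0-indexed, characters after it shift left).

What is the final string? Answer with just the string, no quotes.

Answer: iif

Derivation:
Applying each edit step by step:
Start: "ijiij"
Op 1 (delete idx 3 = 'i'): "ijiij" -> "ijij"
Op 2 (replace idx 0: 'i' -> 'i'): "ijij" -> "ijij"
Op 3 (append 'f'): "ijij" -> "ijijf"
Op 4 (delete idx 3 = 'j'): "ijijf" -> "ijif"
Op 5 (replace idx 1: 'j' -> 'i'): "ijif" -> "iiif"
Op 6 (delete idx 1 = 'i'): "iiif" -> "iif"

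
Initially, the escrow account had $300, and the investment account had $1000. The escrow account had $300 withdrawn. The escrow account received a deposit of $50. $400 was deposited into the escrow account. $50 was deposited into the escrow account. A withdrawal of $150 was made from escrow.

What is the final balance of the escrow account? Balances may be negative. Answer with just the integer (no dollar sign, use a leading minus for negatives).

Tracking account balances step by step:
Start: escrow=300, investment=1000
Event 1 (withdraw 300 from escrow): escrow: 300 - 300 = 0. Balances: escrow=0, investment=1000
Event 2 (deposit 50 to escrow): escrow: 0 + 50 = 50. Balances: escrow=50, investment=1000
Event 3 (deposit 400 to escrow): escrow: 50 + 400 = 450. Balances: escrow=450, investment=1000
Event 4 (deposit 50 to escrow): escrow: 450 + 50 = 500. Balances: escrow=500, investment=1000
Event 5 (withdraw 150 from escrow): escrow: 500 - 150 = 350. Balances: escrow=350, investment=1000

Final balance of escrow: 350

Answer: 350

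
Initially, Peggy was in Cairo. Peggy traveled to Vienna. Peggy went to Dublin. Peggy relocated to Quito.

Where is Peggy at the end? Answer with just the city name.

Answer: Quito

Derivation:
Tracking Peggy's location:
Start: Peggy is in Cairo.
After move 1: Cairo -> Vienna. Peggy is in Vienna.
After move 2: Vienna -> Dublin. Peggy is in Dublin.
After move 3: Dublin -> Quito. Peggy is in Quito.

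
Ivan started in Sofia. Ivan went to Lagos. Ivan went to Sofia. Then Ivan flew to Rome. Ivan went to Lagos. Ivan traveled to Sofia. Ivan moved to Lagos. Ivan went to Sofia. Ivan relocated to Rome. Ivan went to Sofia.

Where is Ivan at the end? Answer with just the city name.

Answer: Sofia

Derivation:
Tracking Ivan's location:
Start: Ivan is in Sofia.
After move 1: Sofia -> Lagos. Ivan is in Lagos.
After move 2: Lagos -> Sofia. Ivan is in Sofia.
After move 3: Sofia -> Rome. Ivan is in Rome.
After move 4: Rome -> Lagos. Ivan is in Lagos.
After move 5: Lagos -> Sofia. Ivan is in Sofia.
After move 6: Sofia -> Lagos. Ivan is in Lagos.
After move 7: Lagos -> Sofia. Ivan is in Sofia.
After move 8: Sofia -> Rome. Ivan is in Rome.
After move 9: Rome -> Sofia. Ivan is in Sofia.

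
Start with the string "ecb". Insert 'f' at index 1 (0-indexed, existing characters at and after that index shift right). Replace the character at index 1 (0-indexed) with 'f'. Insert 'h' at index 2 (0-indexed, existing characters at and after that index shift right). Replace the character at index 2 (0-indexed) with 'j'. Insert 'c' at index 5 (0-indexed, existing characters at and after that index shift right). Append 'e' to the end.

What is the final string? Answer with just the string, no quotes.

Answer: efjcbce

Derivation:
Applying each edit step by step:
Start: "ecb"
Op 1 (insert 'f' at idx 1): "ecb" -> "efcb"
Op 2 (replace idx 1: 'f' -> 'f'): "efcb" -> "efcb"
Op 3 (insert 'h' at idx 2): "efcb" -> "efhcb"
Op 4 (replace idx 2: 'h' -> 'j'): "efhcb" -> "efjcb"
Op 5 (insert 'c' at idx 5): "efjcb" -> "efjcbc"
Op 6 (append 'e'): "efjcbc" -> "efjcbce"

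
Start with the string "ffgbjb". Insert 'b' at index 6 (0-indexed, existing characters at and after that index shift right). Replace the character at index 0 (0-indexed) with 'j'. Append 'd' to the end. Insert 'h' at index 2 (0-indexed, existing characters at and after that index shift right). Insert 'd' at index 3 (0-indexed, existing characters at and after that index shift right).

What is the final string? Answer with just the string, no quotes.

Answer: jfhdgbjbbd

Derivation:
Applying each edit step by step:
Start: "ffgbjb"
Op 1 (insert 'b' at idx 6): "ffgbjb" -> "ffgbjbb"
Op 2 (replace idx 0: 'f' -> 'j'): "ffgbjbb" -> "jfgbjbb"
Op 3 (append 'd'): "jfgbjbb" -> "jfgbjbbd"
Op 4 (insert 'h' at idx 2): "jfgbjbbd" -> "jfhgbjbbd"
Op 5 (insert 'd' at idx 3): "jfhgbjbbd" -> "jfhdgbjbbd"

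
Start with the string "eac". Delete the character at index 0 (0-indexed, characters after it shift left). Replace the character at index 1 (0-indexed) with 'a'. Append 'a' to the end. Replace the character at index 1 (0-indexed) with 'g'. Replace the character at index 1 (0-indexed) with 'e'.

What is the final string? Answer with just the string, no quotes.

Answer: aea

Derivation:
Applying each edit step by step:
Start: "eac"
Op 1 (delete idx 0 = 'e'): "eac" -> "ac"
Op 2 (replace idx 1: 'c' -> 'a'): "ac" -> "aa"
Op 3 (append 'a'): "aa" -> "aaa"
Op 4 (replace idx 1: 'a' -> 'g'): "aaa" -> "aga"
Op 5 (replace idx 1: 'g' -> 'e'): "aga" -> "aea"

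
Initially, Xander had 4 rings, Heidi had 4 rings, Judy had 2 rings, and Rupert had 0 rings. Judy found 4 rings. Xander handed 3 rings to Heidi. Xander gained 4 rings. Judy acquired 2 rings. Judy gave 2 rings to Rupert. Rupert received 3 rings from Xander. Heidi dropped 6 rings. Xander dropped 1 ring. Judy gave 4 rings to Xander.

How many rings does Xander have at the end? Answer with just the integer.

Tracking counts step by step:
Start: Xander=4, Heidi=4, Judy=2, Rupert=0
Event 1 (Judy +4): Judy: 2 -> 6. State: Xander=4, Heidi=4, Judy=6, Rupert=0
Event 2 (Xander -> Heidi, 3): Xander: 4 -> 1, Heidi: 4 -> 7. State: Xander=1, Heidi=7, Judy=6, Rupert=0
Event 3 (Xander +4): Xander: 1 -> 5. State: Xander=5, Heidi=7, Judy=6, Rupert=0
Event 4 (Judy +2): Judy: 6 -> 8. State: Xander=5, Heidi=7, Judy=8, Rupert=0
Event 5 (Judy -> Rupert, 2): Judy: 8 -> 6, Rupert: 0 -> 2. State: Xander=5, Heidi=7, Judy=6, Rupert=2
Event 6 (Xander -> Rupert, 3): Xander: 5 -> 2, Rupert: 2 -> 5. State: Xander=2, Heidi=7, Judy=6, Rupert=5
Event 7 (Heidi -6): Heidi: 7 -> 1. State: Xander=2, Heidi=1, Judy=6, Rupert=5
Event 8 (Xander -1): Xander: 2 -> 1. State: Xander=1, Heidi=1, Judy=6, Rupert=5
Event 9 (Judy -> Xander, 4): Judy: 6 -> 2, Xander: 1 -> 5. State: Xander=5, Heidi=1, Judy=2, Rupert=5

Xander's final count: 5

Answer: 5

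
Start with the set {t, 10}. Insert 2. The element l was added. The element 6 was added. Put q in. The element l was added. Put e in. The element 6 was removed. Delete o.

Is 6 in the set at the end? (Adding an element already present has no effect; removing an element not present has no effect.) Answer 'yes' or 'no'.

Tracking the set through each operation:
Start: {10, t}
Event 1 (add 2): added. Set: {10, 2, t}
Event 2 (add l): added. Set: {10, 2, l, t}
Event 3 (add 6): added. Set: {10, 2, 6, l, t}
Event 4 (add q): added. Set: {10, 2, 6, l, q, t}
Event 5 (add l): already present, no change. Set: {10, 2, 6, l, q, t}
Event 6 (add e): added. Set: {10, 2, 6, e, l, q, t}
Event 7 (remove 6): removed. Set: {10, 2, e, l, q, t}
Event 8 (remove o): not present, no change. Set: {10, 2, e, l, q, t}

Final set: {10, 2, e, l, q, t} (size 6)
6 is NOT in the final set.

Answer: no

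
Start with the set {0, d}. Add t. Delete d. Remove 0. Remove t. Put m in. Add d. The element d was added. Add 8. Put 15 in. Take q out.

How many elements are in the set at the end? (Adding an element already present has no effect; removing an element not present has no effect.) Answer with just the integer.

Answer: 4

Derivation:
Tracking the set through each operation:
Start: {0, d}
Event 1 (add t): added. Set: {0, d, t}
Event 2 (remove d): removed. Set: {0, t}
Event 3 (remove 0): removed. Set: {t}
Event 4 (remove t): removed. Set: {}
Event 5 (add m): added. Set: {m}
Event 6 (add d): added. Set: {d, m}
Event 7 (add d): already present, no change. Set: {d, m}
Event 8 (add 8): added. Set: {8, d, m}
Event 9 (add 15): added. Set: {15, 8, d, m}
Event 10 (remove q): not present, no change. Set: {15, 8, d, m}

Final set: {15, 8, d, m} (size 4)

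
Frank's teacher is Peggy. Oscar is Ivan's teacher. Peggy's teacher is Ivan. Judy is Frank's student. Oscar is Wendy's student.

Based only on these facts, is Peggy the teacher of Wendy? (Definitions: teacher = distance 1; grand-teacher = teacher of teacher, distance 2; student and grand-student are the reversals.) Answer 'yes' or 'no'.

Reconstructing the teacher chain from the given facts:
  Wendy -> Oscar -> Ivan -> Peggy -> Frank -> Judy
(each arrow means 'teacher of the next')
Positions in the chain (0 = top):
  position of Wendy: 0
  position of Oscar: 1
  position of Ivan: 2
  position of Peggy: 3
  position of Frank: 4
  position of Judy: 5

Peggy is at position 3, Wendy is at position 0; signed distance (j - i) = -3.
'teacher' requires j - i = 1. Actual distance is -3, so the relation does NOT hold.

Answer: no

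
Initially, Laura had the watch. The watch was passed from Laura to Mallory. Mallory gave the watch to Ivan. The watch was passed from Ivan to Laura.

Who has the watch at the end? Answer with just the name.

Tracking the watch through each event:
Start: Laura has the watch.
After event 1: Mallory has the watch.
After event 2: Ivan has the watch.
After event 3: Laura has the watch.

Answer: Laura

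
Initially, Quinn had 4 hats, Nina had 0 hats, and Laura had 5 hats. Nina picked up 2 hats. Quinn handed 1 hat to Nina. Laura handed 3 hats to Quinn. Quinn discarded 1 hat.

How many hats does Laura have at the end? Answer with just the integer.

Tracking counts step by step:
Start: Quinn=4, Nina=0, Laura=5
Event 1 (Nina +2): Nina: 0 -> 2. State: Quinn=4, Nina=2, Laura=5
Event 2 (Quinn -> Nina, 1): Quinn: 4 -> 3, Nina: 2 -> 3. State: Quinn=3, Nina=3, Laura=5
Event 3 (Laura -> Quinn, 3): Laura: 5 -> 2, Quinn: 3 -> 6. State: Quinn=6, Nina=3, Laura=2
Event 4 (Quinn -1): Quinn: 6 -> 5. State: Quinn=5, Nina=3, Laura=2

Laura's final count: 2

Answer: 2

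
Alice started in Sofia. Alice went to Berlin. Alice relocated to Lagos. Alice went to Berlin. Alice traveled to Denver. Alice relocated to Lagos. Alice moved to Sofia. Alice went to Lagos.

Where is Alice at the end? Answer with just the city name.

Tracking Alice's location:
Start: Alice is in Sofia.
After move 1: Sofia -> Berlin. Alice is in Berlin.
After move 2: Berlin -> Lagos. Alice is in Lagos.
After move 3: Lagos -> Berlin. Alice is in Berlin.
After move 4: Berlin -> Denver. Alice is in Denver.
After move 5: Denver -> Lagos. Alice is in Lagos.
After move 6: Lagos -> Sofia. Alice is in Sofia.
After move 7: Sofia -> Lagos. Alice is in Lagos.

Answer: Lagos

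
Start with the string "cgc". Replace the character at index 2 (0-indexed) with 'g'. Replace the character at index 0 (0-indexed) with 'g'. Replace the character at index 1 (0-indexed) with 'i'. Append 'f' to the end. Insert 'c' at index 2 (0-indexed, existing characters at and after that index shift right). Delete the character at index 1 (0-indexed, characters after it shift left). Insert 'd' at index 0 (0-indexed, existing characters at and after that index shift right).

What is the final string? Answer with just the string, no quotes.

Answer: dgcgf

Derivation:
Applying each edit step by step:
Start: "cgc"
Op 1 (replace idx 2: 'c' -> 'g'): "cgc" -> "cgg"
Op 2 (replace idx 0: 'c' -> 'g'): "cgg" -> "ggg"
Op 3 (replace idx 1: 'g' -> 'i'): "ggg" -> "gig"
Op 4 (append 'f'): "gig" -> "gigf"
Op 5 (insert 'c' at idx 2): "gigf" -> "gicgf"
Op 6 (delete idx 1 = 'i'): "gicgf" -> "gcgf"
Op 7 (insert 'd' at idx 0): "gcgf" -> "dgcgf"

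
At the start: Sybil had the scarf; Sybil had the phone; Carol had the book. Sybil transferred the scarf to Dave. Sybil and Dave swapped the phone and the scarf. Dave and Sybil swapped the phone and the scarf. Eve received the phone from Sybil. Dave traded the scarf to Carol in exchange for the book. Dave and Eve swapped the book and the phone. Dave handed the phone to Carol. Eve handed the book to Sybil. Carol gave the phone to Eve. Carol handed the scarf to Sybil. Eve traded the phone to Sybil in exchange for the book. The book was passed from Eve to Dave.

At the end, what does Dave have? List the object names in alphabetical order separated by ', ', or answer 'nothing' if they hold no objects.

Answer: book

Derivation:
Tracking all object holders:
Start: scarf:Sybil, phone:Sybil, book:Carol
Event 1 (give scarf: Sybil -> Dave). State: scarf:Dave, phone:Sybil, book:Carol
Event 2 (swap phone<->scarf: now phone:Dave, scarf:Sybil). State: scarf:Sybil, phone:Dave, book:Carol
Event 3 (swap phone<->scarf: now phone:Sybil, scarf:Dave). State: scarf:Dave, phone:Sybil, book:Carol
Event 4 (give phone: Sybil -> Eve). State: scarf:Dave, phone:Eve, book:Carol
Event 5 (swap scarf<->book: now scarf:Carol, book:Dave). State: scarf:Carol, phone:Eve, book:Dave
Event 6 (swap book<->phone: now book:Eve, phone:Dave). State: scarf:Carol, phone:Dave, book:Eve
Event 7 (give phone: Dave -> Carol). State: scarf:Carol, phone:Carol, book:Eve
Event 8 (give book: Eve -> Sybil). State: scarf:Carol, phone:Carol, book:Sybil
Event 9 (give phone: Carol -> Eve). State: scarf:Carol, phone:Eve, book:Sybil
Event 10 (give scarf: Carol -> Sybil). State: scarf:Sybil, phone:Eve, book:Sybil
Event 11 (swap phone<->book: now phone:Sybil, book:Eve). State: scarf:Sybil, phone:Sybil, book:Eve
Event 12 (give book: Eve -> Dave). State: scarf:Sybil, phone:Sybil, book:Dave

Final state: scarf:Sybil, phone:Sybil, book:Dave
Dave holds: book.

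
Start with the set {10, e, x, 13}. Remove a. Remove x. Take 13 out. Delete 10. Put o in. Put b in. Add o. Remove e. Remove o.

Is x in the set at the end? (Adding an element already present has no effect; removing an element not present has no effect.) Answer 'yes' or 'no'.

Tracking the set through each operation:
Start: {10, 13, e, x}
Event 1 (remove a): not present, no change. Set: {10, 13, e, x}
Event 2 (remove x): removed. Set: {10, 13, e}
Event 3 (remove 13): removed. Set: {10, e}
Event 4 (remove 10): removed. Set: {e}
Event 5 (add o): added. Set: {e, o}
Event 6 (add b): added. Set: {b, e, o}
Event 7 (add o): already present, no change. Set: {b, e, o}
Event 8 (remove e): removed. Set: {b, o}
Event 9 (remove o): removed. Set: {b}

Final set: {b} (size 1)
x is NOT in the final set.

Answer: no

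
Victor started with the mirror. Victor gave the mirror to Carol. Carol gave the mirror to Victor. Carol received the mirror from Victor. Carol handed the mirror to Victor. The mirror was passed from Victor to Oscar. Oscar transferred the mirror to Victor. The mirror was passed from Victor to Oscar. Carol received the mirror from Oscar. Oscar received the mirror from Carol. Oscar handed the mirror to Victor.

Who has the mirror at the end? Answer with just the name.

Answer: Victor

Derivation:
Tracking the mirror through each event:
Start: Victor has the mirror.
After event 1: Carol has the mirror.
After event 2: Victor has the mirror.
After event 3: Carol has the mirror.
After event 4: Victor has the mirror.
After event 5: Oscar has the mirror.
After event 6: Victor has the mirror.
After event 7: Oscar has the mirror.
After event 8: Carol has the mirror.
After event 9: Oscar has the mirror.
After event 10: Victor has the mirror.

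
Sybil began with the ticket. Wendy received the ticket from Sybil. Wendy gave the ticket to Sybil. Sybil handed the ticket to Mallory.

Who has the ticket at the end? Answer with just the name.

Tracking the ticket through each event:
Start: Sybil has the ticket.
After event 1: Wendy has the ticket.
After event 2: Sybil has the ticket.
After event 3: Mallory has the ticket.

Answer: Mallory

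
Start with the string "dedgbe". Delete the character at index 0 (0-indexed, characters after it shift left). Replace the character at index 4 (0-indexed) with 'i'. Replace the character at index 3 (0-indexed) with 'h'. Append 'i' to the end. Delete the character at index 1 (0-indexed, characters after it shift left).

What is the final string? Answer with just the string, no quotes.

Answer: eghii

Derivation:
Applying each edit step by step:
Start: "dedgbe"
Op 1 (delete idx 0 = 'd'): "dedgbe" -> "edgbe"
Op 2 (replace idx 4: 'e' -> 'i'): "edgbe" -> "edgbi"
Op 3 (replace idx 3: 'b' -> 'h'): "edgbi" -> "edghi"
Op 4 (append 'i'): "edghi" -> "edghii"
Op 5 (delete idx 1 = 'd'): "edghii" -> "eghii"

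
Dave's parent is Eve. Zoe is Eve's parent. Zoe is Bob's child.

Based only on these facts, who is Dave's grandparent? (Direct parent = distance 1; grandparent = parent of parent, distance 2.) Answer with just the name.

Reconstructing the parent chain from the given facts:
  Bob -> Zoe -> Eve -> Dave
(each arrow means 'parent of the next')
Positions in the chain (0 = top):
  position of Bob: 0
  position of Zoe: 1
  position of Eve: 2
  position of Dave: 3

Dave is at position 3; the grandparent is 2 steps up the chain, i.e. position 1: Zoe.

Answer: Zoe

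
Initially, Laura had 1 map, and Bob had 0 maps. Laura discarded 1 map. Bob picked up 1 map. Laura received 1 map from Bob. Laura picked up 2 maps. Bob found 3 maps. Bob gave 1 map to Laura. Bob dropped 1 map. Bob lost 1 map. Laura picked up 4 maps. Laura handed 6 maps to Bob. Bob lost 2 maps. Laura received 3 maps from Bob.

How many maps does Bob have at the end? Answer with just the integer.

Tracking counts step by step:
Start: Laura=1, Bob=0
Event 1 (Laura -1): Laura: 1 -> 0. State: Laura=0, Bob=0
Event 2 (Bob +1): Bob: 0 -> 1. State: Laura=0, Bob=1
Event 3 (Bob -> Laura, 1): Bob: 1 -> 0, Laura: 0 -> 1. State: Laura=1, Bob=0
Event 4 (Laura +2): Laura: 1 -> 3. State: Laura=3, Bob=0
Event 5 (Bob +3): Bob: 0 -> 3. State: Laura=3, Bob=3
Event 6 (Bob -> Laura, 1): Bob: 3 -> 2, Laura: 3 -> 4. State: Laura=4, Bob=2
Event 7 (Bob -1): Bob: 2 -> 1. State: Laura=4, Bob=1
Event 8 (Bob -1): Bob: 1 -> 0. State: Laura=4, Bob=0
Event 9 (Laura +4): Laura: 4 -> 8. State: Laura=8, Bob=0
Event 10 (Laura -> Bob, 6): Laura: 8 -> 2, Bob: 0 -> 6. State: Laura=2, Bob=6
Event 11 (Bob -2): Bob: 6 -> 4. State: Laura=2, Bob=4
Event 12 (Bob -> Laura, 3): Bob: 4 -> 1, Laura: 2 -> 5. State: Laura=5, Bob=1

Bob's final count: 1

Answer: 1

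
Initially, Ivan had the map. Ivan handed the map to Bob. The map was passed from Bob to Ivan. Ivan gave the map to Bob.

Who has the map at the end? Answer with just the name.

Tracking the map through each event:
Start: Ivan has the map.
After event 1: Bob has the map.
After event 2: Ivan has the map.
After event 3: Bob has the map.

Answer: Bob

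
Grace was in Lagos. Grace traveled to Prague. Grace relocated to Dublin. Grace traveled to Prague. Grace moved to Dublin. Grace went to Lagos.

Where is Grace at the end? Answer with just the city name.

Answer: Lagos

Derivation:
Tracking Grace's location:
Start: Grace is in Lagos.
After move 1: Lagos -> Prague. Grace is in Prague.
After move 2: Prague -> Dublin. Grace is in Dublin.
After move 3: Dublin -> Prague. Grace is in Prague.
After move 4: Prague -> Dublin. Grace is in Dublin.
After move 5: Dublin -> Lagos. Grace is in Lagos.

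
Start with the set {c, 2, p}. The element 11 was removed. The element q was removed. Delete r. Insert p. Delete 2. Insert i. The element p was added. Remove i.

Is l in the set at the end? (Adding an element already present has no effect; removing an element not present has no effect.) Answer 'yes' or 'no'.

Tracking the set through each operation:
Start: {2, c, p}
Event 1 (remove 11): not present, no change. Set: {2, c, p}
Event 2 (remove q): not present, no change. Set: {2, c, p}
Event 3 (remove r): not present, no change. Set: {2, c, p}
Event 4 (add p): already present, no change. Set: {2, c, p}
Event 5 (remove 2): removed. Set: {c, p}
Event 6 (add i): added. Set: {c, i, p}
Event 7 (add p): already present, no change. Set: {c, i, p}
Event 8 (remove i): removed. Set: {c, p}

Final set: {c, p} (size 2)
l is NOT in the final set.

Answer: no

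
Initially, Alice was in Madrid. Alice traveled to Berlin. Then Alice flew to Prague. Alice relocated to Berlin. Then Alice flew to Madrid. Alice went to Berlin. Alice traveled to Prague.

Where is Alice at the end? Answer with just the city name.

Tracking Alice's location:
Start: Alice is in Madrid.
After move 1: Madrid -> Berlin. Alice is in Berlin.
After move 2: Berlin -> Prague. Alice is in Prague.
After move 3: Prague -> Berlin. Alice is in Berlin.
After move 4: Berlin -> Madrid. Alice is in Madrid.
After move 5: Madrid -> Berlin. Alice is in Berlin.
After move 6: Berlin -> Prague. Alice is in Prague.

Answer: Prague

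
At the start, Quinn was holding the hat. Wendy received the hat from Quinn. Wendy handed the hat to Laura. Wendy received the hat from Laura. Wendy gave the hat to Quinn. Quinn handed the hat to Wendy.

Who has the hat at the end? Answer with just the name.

Answer: Wendy

Derivation:
Tracking the hat through each event:
Start: Quinn has the hat.
After event 1: Wendy has the hat.
After event 2: Laura has the hat.
After event 3: Wendy has the hat.
After event 4: Quinn has the hat.
After event 5: Wendy has the hat.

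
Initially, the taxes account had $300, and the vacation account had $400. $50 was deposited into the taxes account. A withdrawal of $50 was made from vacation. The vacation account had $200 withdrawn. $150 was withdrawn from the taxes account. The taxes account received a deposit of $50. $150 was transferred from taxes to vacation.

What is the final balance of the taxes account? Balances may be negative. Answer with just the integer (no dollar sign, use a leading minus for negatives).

Answer: 100

Derivation:
Tracking account balances step by step:
Start: taxes=300, vacation=400
Event 1 (deposit 50 to taxes): taxes: 300 + 50 = 350. Balances: taxes=350, vacation=400
Event 2 (withdraw 50 from vacation): vacation: 400 - 50 = 350. Balances: taxes=350, vacation=350
Event 3 (withdraw 200 from vacation): vacation: 350 - 200 = 150. Balances: taxes=350, vacation=150
Event 4 (withdraw 150 from taxes): taxes: 350 - 150 = 200. Balances: taxes=200, vacation=150
Event 5 (deposit 50 to taxes): taxes: 200 + 50 = 250. Balances: taxes=250, vacation=150
Event 6 (transfer 150 taxes -> vacation): taxes: 250 - 150 = 100, vacation: 150 + 150 = 300. Balances: taxes=100, vacation=300

Final balance of taxes: 100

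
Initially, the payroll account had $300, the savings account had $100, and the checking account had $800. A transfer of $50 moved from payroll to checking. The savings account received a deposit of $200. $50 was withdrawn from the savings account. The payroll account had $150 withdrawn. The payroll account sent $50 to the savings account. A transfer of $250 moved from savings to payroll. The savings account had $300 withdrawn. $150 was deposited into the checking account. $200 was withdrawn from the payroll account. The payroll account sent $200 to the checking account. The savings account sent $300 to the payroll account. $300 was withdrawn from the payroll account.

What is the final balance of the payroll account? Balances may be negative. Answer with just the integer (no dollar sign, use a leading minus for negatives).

Tracking account balances step by step:
Start: payroll=300, savings=100, checking=800
Event 1 (transfer 50 payroll -> checking): payroll: 300 - 50 = 250, checking: 800 + 50 = 850. Balances: payroll=250, savings=100, checking=850
Event 2 (deposit 200 to savings): savings: 100 + 200 = 300. Balances: payroll=250, savings=300, checking=850
Event 3 (withdraw 50 from savings): savings: 300 - 50 = 250. Balances: payroll=250, savings=250, checking=850
Event 4 (withdraw 150 from payroll): payroll: 250 - 150 = 100. Balances: payroll=100, savings=250, checking=850
Event 5 (transfer 50 payroll -> savings): payroll: 100 - 50 = 50, savings: 250 + 50 = 300. Balances: payroll=50, savings=300, checking=850
Event 6 (transfer 250 savings -> payroll): savings: 300 - 250 = 50, payroll: 50 + 250 = 300. Balances: payroll=300, savings=50, checking=850
Event 7 (withdraw 300 from savings): savings: 50 - 300 = -250. Balances: payroll=300, savings=-250, checking=850
Event 8 (deposit 150 to checking): checking: 850 + 150 = 1000. Balances: payroll=300, savings=-250, checking=1000
Event 9 (withdraw 200 from payroll): payroll: 300 - 200 = 100. Balances: payroll=100, savings=-250, checking=1000
Event 10 (transfer 200 payroll -> checking): payroll: 100 - 200 = -100, checking: 1000 + 200 = 1200. Balances: payroll=-100, savings=-250, checking=1200
Event 11 (transfer 300 savings -> payroll): savings: -250 - 300 = -550, payroll: -100 + 300 = 200. Balances: payroll=200, savings=-550, checking=1200
Event 12 (withdraw 300 from payroll): payroll: 200 - 300 = -100. Balances: payroll=-100, savings=-550, checking=1200

Final balance of payroll: -100

Answer: -100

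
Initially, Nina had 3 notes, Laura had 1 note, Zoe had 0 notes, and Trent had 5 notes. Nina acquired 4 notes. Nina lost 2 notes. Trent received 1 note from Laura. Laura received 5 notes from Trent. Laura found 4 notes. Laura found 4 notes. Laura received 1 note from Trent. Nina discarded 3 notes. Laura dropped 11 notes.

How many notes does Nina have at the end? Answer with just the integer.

Answer: 2

Derivation:
Tracking counts step by step:
Start: Nina=3, Laura=1, Zoe=0, Trent=5
Event 1 (Nina +4): Nina: 3 -> 7. State: Nina=7, Laura=1, Zoe=0, Trent=5
Event 2 (Nina -2): Nina: 7 -> 5. State: Nina=5, Laura=1, Zoe=0, Trent=5
Event 3 (Laura -> Trent, 1): Laura: 1 -> 0, Trent: 5 -> 6. State: Nina=5, Laura=0, Zoe=0, Trent=6
Event 4 (Trent -> Laura, 5): Trent: 6 -> 1, Laura: 0 -> 5. State: Nina=5, Laura=5, Zoe=0, Trent=1
Event 5 (Laura +4): Laura: 5 -> 9. State: Nina=5, Laura=9, Zoe=0, Trent=1
Event 6 (Laura +4): Laura: 9 -> 13. State: Nina=5, Laura=13, Zoe=0, Trent=1
Event 7 (Trent -> Laura, 1): Trent: 1 -> 0, Laura: 13 -> 14. State: Nina=5, Laura=14, Zoe=0, Trent=0
Event 8 (Nina -3): Nina: 5 -> 2. State: Nina=2, Laura=14, Zoe=0, Trent=0
Event 9 (Laura -11): Laura: 14 -> 3. State: Nina=2, Laura=3, Zoe=0, Trent=0

Nina's final count: 2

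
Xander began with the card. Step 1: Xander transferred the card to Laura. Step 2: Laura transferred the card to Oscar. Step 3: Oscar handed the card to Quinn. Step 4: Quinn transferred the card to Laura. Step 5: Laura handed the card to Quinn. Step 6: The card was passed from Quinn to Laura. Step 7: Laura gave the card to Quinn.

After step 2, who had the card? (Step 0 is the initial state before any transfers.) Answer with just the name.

Tracking the card holder through step 2:
After step 0 (start): Xander
After step 1: Laura
After step 2: Oscar

At step 2, the holder is Oscar.

Answer: Oscar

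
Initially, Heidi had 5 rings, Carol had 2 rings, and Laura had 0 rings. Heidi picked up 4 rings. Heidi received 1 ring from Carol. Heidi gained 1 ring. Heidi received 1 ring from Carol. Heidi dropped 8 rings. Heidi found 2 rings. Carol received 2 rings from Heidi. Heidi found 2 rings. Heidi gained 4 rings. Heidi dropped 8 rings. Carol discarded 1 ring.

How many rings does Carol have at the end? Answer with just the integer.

Tracking counts step by step:
Start: Heidi=5, Carol=2, Laura=0
Event 1 (Heidi +4): Heidi: 5 -> 9. State: Heidi=9, Carol=2, Laura=0
Event 2 (Carol -> Heidi, 1): Carol: 2 -> 1, Heidi: 9 -> 10. State: Heidi=10, Carol=1, Laura=0
Event 3 (Heidi +1): Heidi: 10 -> 11. State: Heidi=11, Carol=1, Laura=0
Event 4 (Carol -> Heidi, 1): Carol: 1 -> 0, Heidi: 11 -> 12. State: Heidi=12, Carol=0, Laura=0
Event 5 (Heidi -8): Heidi: 12 -> 4. State: Heidi=4, Carol=0, Laura=0
Event 6 (Heidi +2): Heidi: 4 -> 6. State: Heidi=6, Carol=0, Laura=0
Event 7 (Heidi -> Carol, 2): Heidi: 6 -> 4, Carol: 0 -> 2. State: Heidi=4, Carol=2, Laura=0
Event 8 (Heidi +2): Heidi: 4 -> 6. State: Heidi=6, Carol=2, Laura=0
Event 9 (Heidi +4): Heidi: 6 -> 10. State: Heidi=10, Carol=2, Laura=0
Event 10 (Heidi -8): Heidi: 10 -> 2. State: Heidi=2, Carol=2, Laura=0
Event 11 (Carol -1): Carol: 2 -> 1. State: Heidi=2, Carol=1, Laura=0

Carol's final count: 1

Answer: 1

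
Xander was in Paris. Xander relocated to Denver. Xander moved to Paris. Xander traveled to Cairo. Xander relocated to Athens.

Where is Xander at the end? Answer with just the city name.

Tracking Xander's location:
Start: Xander is in Paris.
After move 1: Paris -> Denver. Xander is in Denver.
After move 2: Denver -> Paris. Xander is in Paris.
After move 3: Paris -> Cairo. Xander is in Cairo.
After move 4: Cairo -> Athens. Xander is in Athens.

Answer: Athens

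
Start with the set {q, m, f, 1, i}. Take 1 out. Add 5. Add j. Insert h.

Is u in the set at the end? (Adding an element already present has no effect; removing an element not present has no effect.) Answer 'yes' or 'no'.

Answer: no

Derivation:
Tracking the set through each operation:
Start: {1, f, i, m, q}
Event 1 (remove 1): removed. Set: {f, i, m, q}
Event 2 (add 5): added. Set: {5, f, i, m, q}
Event 3 (add j): added. Set: {5, f, i, j, m, q}
Event 4 (add h): added. Set: {5, f, h, i, j, m, q}

Final set: {5, f, h, i, j, m, q} (size 7)
u is NOT in the final set.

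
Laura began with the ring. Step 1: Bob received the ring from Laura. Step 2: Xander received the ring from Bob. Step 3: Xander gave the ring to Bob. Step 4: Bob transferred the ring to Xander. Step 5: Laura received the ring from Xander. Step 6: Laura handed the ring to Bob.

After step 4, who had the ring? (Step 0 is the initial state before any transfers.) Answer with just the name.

Answer: Xander

Derivation:
Tracking the ring holder through step 4:
After step 0 (start): Laura
After step 1: Bob
After step 2: Xander
After step 3: Bob
After step 4: Xander

At step 4, the holder is Xander.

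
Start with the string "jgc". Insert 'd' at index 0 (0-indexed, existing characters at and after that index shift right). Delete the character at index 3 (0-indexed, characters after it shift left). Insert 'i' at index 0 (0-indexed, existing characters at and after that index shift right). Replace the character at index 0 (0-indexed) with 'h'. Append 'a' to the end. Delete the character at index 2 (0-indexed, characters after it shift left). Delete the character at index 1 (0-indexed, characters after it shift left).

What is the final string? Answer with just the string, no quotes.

Applying each edit step by step:
Start: "jgc"
Op 1 (insert 'd' at idx 0): "jgc" -> "djgc"
Op 2 (delete idx 3 = 'c'): "djgc" -> "djg"
Op 3 (insert 'i' at idx 0): "djg" -> "idjg"
Op 4 (replace idx 0: 'i' -> 'h'): "idjg" -> "hdjg"
Op 5 (append 'a'): "hdjg" -> "hdjga"
Op 6 (delete idx 2 = 'j'): "hdjga" -> "hdga"
Op 7 (delete idx 1 = 'd'): "hdga" -> "hga"

Answer: hga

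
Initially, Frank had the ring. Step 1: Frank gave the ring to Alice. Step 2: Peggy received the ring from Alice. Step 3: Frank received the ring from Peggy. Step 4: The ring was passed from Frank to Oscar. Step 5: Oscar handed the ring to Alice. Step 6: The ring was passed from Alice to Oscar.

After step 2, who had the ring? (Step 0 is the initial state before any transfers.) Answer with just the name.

Answer: Peggy

Derivation:
Tracking the ring holder through step 2:
After step 0 (start): Frank
After step 1: Alice
After step 2: Peggy

At step 2, the holder is Peggy.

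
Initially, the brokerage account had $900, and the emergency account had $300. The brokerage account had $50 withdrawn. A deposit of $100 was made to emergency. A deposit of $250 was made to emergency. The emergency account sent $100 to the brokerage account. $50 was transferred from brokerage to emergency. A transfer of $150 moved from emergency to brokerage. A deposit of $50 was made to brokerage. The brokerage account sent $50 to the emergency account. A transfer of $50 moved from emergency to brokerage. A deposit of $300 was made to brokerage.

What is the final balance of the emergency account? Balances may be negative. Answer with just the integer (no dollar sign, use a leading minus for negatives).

Answer: 450

Derivation:
Tracking account balances step by step:
Start: brokerage=900, emergency=300
Event 1 (withdraw 50 from brokerage): brokerage: 900 - 50 = 850. Balances: brokerage=850, emergency=300
Event 2 (deposit 100 to emergency): emergency: 300 + 100 = 400. Balances: brokerage=850, emergency=400
Event 3 (deposit 250 to emergency): emergency: 400 + 250 = 650. Balances: brokerage=850, emergency=650
Event 4 (transfer 100 emergency -> brokerage): emergency: 650 - 100 = 550, brokerage: 850 + 100 = 950. Balances: brokerage=950, emergency=550
Event 5 (transfer 50 brokerage -> emergency): brokerage: 950 - 50 = 900, emergency: 550 + 50 = 600. Balances: brokerage=900, emergency=600
Event 6 (transfer 150 emergency -> brokerage): emergency: 600 - 150 = 450, brokerage: 900 + 150 = 1050. Balances: brokerage=1050, emergency=450
Event 7 (deposit 50 to brokerage): brokerage: 1050 + 50 = 1100. Balances: brokerage=1100, emergency=450
Event 8 (transfer 50 brokerage -> emergency): brokerage: 1100 - 50 = 1050, emergency: 450 + 50 = 500. Balances: brokerage=1050, emergency=500
Event 9 (transfer 50 emergency -> brokerage): emergency: 500 - 50 = 450, brokerage: 1050 + 50 = 1100. Balances: brokerage=1100, emergency=450
Event 10 (deposit 300 to brokerage): brokerage: 1100 + 300 = 1400. Balances: brokerage=1400, emergency=450

Final balance of emergency: 450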